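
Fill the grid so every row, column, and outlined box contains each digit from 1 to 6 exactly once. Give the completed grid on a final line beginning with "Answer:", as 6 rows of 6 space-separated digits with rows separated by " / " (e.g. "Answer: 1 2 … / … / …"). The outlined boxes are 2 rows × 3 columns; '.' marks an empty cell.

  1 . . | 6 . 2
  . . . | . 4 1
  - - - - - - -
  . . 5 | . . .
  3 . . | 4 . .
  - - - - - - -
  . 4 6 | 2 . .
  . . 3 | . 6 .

Step 1. [r5c5∈{1,3,5}] r5c5 is the only open cell in row 5 admitting 1. So r5c5=1.
Step 2. [r6c4∈{5}] r6c4 is down to just 5 ⇒ r6c4=5.
Step 3. [r6c2∈{1,2}] in row 6, 1 fits only at r6c2, so r6c2=1.
Step 4. [r2c3∈{2}] r2c3's peers cover all but 2. So r2c3=2.
Step 5. [r2c4∈{3}] only 3 remains possible at r2c4. So r2c4=3.
Step 6. [r1c5∈{5}] only 5 remains possible at r1c5 ⇒ r1c5=5.
Step 7. [r2c2∈{5,6}] r2c2 is the only open cell in col 2 admitting 5 ⇒ r2c2=5.
Step 8. [r3c1∈{2,4,6}] 4 has one home in row 3: r3c1 ⇒ r3c1=4.
Step 9. [r3c5∈{2,3}] across col 5, 3 lands solely at r3c5 ⇒ r3c5=3.
Step 10. [r3c6∈{6}] r3c6 is down to just 6, so r3c6=6.
Step 11. [r3c2∈{2}] r3c2 has the single candidate 2 ⇒ r3c2=2.
Step 12. [r1c3∈{4}] r1c3's peers cover all but 4, so r1c3=4.
Step 13. [r6c6∈{4}] nothing but 4 survives at r6c6 ⇒ r6c6=4.
Step 14. [r4c6∈{5}] r4c6 is down to just 5 ⇒ r4c6=5.
Step 15. [r4c5∈{2}] r4c5's peers cover all but 2. So r4c5=2.
Step 16. [r4c2∈{6}] r4c2 has the single candidate 6 ⇒ r4c2=6.
Step 17. [r6c1∈{2}] r6c1 is down to just 2. So r6c1=2.
Step 18. [r3c4∈{1}] r3c4's peers cover all but 1, so r3c4=1.
Step 19. [r2c1∈{6}] nothing but 6 survives at r2c1. So r2c1=6.
Step 20. [r5c1∈{5}] nothing but 5 survives at r5c1. So r5c1=5.
Step 21. [r1c2∈{3}] r1c2 has the single candidate 3 ⇒ r1c2=3.
Step 22. [r5c6∈{3}] r5c6's peers cover all but 3. So r5c6=3.
Step 23. [r4c3∈{1}] r4c3 has the single candidate 1. So r4c3=1.

Answer: 1 3 4 6 5 2 / 6 5 2 3 4 1 / 4 2 5 1 3 6 / 3 6 1 4 2 5 / 5 4 6 2 1 3 / 2 1 3 5 6 4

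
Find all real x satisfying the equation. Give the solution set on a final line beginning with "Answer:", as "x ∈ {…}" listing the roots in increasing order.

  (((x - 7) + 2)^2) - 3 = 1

Step 1. [(((x - 7) + 2)^2) - 3 = 1] -3 is outermost — add 3 both sides ⇒ sub: ((x - 7) + 2)^2 = 4.
Step 2. [((x - 7) + 2)^2 = 4] √ both sides: 4 ≥ 0 gives two branches, so sqrt: (x - 7) + 2 = 2 or -2.
Step 3. [(x - 7) + 2 = 2 or -2] peel the +2: subtract 2 from each side ⇒ sub: x - 7 = 0 or -4.
Step 4. [x - 7 = 0 or -4] -7 is outermost — add 7 both sides, so sub: x = 7 or 3.

Answer: x ∈ {3, 7}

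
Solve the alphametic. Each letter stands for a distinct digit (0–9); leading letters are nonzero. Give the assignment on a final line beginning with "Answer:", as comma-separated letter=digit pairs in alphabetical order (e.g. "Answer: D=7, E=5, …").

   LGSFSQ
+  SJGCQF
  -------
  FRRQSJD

Step 1. [col 1: Q + F ≡ D (mod 10)] D=3 is one option consistent with column 1 (Q + F ≡ D (mod 10), carry-in 0) — take it ⇒ D=3.
Step 2. [col 1: Q + F ≡ D (mod 10)] column 1 (Q + F ≡ D (mod 10), carry-in 0) doesn't pin F yet; pick F=1 and continue, so F=1.
Step 3. [col 1: Q + F ≡ D (mod 10)] column 1 reads Q+F+carry(0)=D with F=1, D=3; with digits 1,3 already taken and all letters distinct, the only value for Q is 2 ⇒ Q=2.
Step 4. [col 2: S + Q ≡ J (mod 10)] S=8 is one option consistent with column 2 (S + Q ≡ J (mod 10), carry-in 0) — take it ⇒ S=8.
Step 5. [col 2: S + Q ≡ J (mod 10)] in column 2 we have S+Q≡J with carry-in 0; given S=8, Q=2 and digits 1,2,3,8 already taken and all letters distinct, that pins J to 0 ⇒ J=0.
Step 6. [col 3: F + C ≡ S (mod 10)] column 3 reads F+C+carry(1)=S with F=1, S=8; with digits 0,1,2,3,8 already taken and all letters distinct, the only value for C is 6 ⇒ C=6.
Step 7. [col 4: S + G ≡ Q (mod 10)] column 4 reads S+G+carry(0)=Q with S=8, Q=2; with digits 0,1,2,3,6,8 already taken and all letters distinct, the only value for G is 4. So G=4.
Step 8. [col 5: G + J ≡ R (mod 10)] from column 5 (G=4, J=0, carry-in 1, digits 0,1,2,3,4,6,8 already taken and all letters distinct): R must equal 5 ⇒ R=5.
Step 9. [col 6: L + S ≡ R (mod 10)] in column 6 we have L+S≡R with carry-in 0; given S=8, R=5 and digits 0,1,2,3,4,5,6,8 already taken and all letters distinct, that pins L to 7 ⇒ L=7.

Answer: C=6, D=3, F=1, G=4, J=0, L=7, Q=2, R=5, S=8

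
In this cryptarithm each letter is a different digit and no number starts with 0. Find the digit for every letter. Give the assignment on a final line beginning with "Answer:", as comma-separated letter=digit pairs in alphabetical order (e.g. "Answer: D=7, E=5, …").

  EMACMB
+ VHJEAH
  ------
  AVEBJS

Step 1. [col 1: B + H ≡ S (mod 10)] H=3 is one option consistent with column 1 (B + H ≡ S (mod 10), carry-in 0) — take it. So H=3.
Step 2. [col 1: B + H ≡ S (mod 10)] S=2 is one option consistent with column 1 (B + H ≡ S (mod 10), carry-in 0) — take it. So S=2.
Step 3. [col 1: B + H ≡ S (mod 10)] column 1: given H=3, S=2, carry-in 0, and digits 2,3 already taken and all letters distinct, B+H≡S (mod 10) forces B=9 ⇒ B=9.
Step 4. [col 2: M + A ≡ J (mod 10)] no forcing yet in column 2 (carry-in 1); J=6 is free and consistent — try it. So J=6.
Step 5. [col 2: M + A ≡ J (mod 10)] M=0 is one option consistent with column 2 (M + A ≡ J (mod 10), carry-in 1) — take it. So M=0.
Step 6. [col 2: M + A ≡ J (mod 10)] column 2: given M=0, J=6, carry-in 1, and digits 0,2,3,6,9 already taken and all letters distinct, M+A≡J (mod 10) forces A=5, so A=5.
Step 7. [col 3: C + E ≡ B (mod 10)] column 3 (C + E ≡ B (mod 10), carry-in 0) doesn't pin E yet; pick E=1 and continue. So E=1.
Step 8. [col 3: C + E ≡ B (mod 10)] from column 3 (E=1, B=9, carry-in 0, digits 0,1,2,3,5,6,9 already taken and all letters distinct): C must equal 8 ⇒ C=8.
Step 9. [col 5: M + H ≡ V (mod 10)] from column 5 (M=0, H=3, carry-in 1, digits 0,1,2,3,5,6,8,9 already taken and all letters distinct): V must equal 4 ⇒ V=4.

Answer: A=5, B=9, C=8, E=1, H=3, J=6, M=0, S=2, V=4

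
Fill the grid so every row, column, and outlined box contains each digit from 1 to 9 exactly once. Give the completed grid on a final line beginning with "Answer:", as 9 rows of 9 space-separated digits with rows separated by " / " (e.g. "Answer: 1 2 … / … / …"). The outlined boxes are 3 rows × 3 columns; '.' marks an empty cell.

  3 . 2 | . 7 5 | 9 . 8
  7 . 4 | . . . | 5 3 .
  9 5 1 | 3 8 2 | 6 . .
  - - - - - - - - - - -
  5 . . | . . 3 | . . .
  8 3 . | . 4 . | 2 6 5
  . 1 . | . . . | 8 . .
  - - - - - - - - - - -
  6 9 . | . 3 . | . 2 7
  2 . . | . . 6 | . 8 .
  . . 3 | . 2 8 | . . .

Step 1. [r4c7∈{1,4,7}] 7 has one home in col 7: r4c7, so r4c7=7.
Step 2. [r3c9∈{4}] r3c9's peers cover all but 4. So r3c9=4.
Step 3. [r6c4∈{2,5,6,7,9}] across row 6, 2 lands solely at r6c4. So r6c4=2.
Step 4. [r9c1∈{1,4}] in col 1, 1 fits only at r9c1, so r9c1=1.
Step 5. [r7c6∈{1,4}] in col 6, 4 fits only at r7c6 ⇒ r7c6=4.
Step 6. [r1c8∈{1}] nothing but 1 survives at r1c8. So r1c8=1.
Step 7. [r4c9∈{1,9}] in box 6, 1 fits only at r4c9, so r4c9=1.
Step 8. [r8c7∈{1,3,4}] across col 7, 3 lands solely at r8c7 ⇒ r8c7=3.
Step 9. [r8c9∈{9}] only 9 remains possible at r8c9 ⇒ r8c9=9.
Step 10. [r9c4∈{5,7,9}] row 9 places 9 nowhere but r9c4, so r9c4=9.
Step 11. [r8c4∈{1,5,7}] 7 has one home in box 8: r8c4, so r8c4=7.
Step 12. [r7c4∈{1,5}] 5 has one home in col 4: r7c4, so r7c4=5.
Step 13. [r1c2∈{6}] r1c2 has the single candidate 6 ⇒ r1c2=6.
Step 14. [r9c7∈{4}] r9c7's peers cover all but 4. So r9c7=4.
Step 15. [r5c4∈{1}] r5c4 is down to just 1. So r5c4=1.
Step 16. [r2c4∈{6}] r2c4 has the single candidate 6. So r2c4=6.
Step 17. [r6c5∈{5,6,9}] 5 has one home in row 6: r6c5, so r6c5=5.
Step 18. [r6c3∈{6,7,9}] across row 6, 6 lands solely at r6c3, so r6c3=6.
Step 19. [r4c3∈{9}] nothing but 9 survives at r4c3. So r4c3=9.
Step 20. [r5c6∈{7,9}] row 5 places 9 nowhere but r5c6. So r5c6=9.
Step 21. [r4c8∈{4}] r4c8 has the single candidate 4. So r4c8=4.
Step 22. [r2c5∈{1,9}] r2c5 is the only open cell in row 2 admitting 9. So r2c5=9.
Step 23. [r6c8∈{9}] r6c8's peers cover all but 9 ⇒ r6c8=9.
Step 24. [r9c2∈{7}] r9c2's peers cover all but 7 ⇒ r9c2=7.
Step 25. [r6c6∈{7}] r6c6 has the single candidate 7 ⇒ r6c6=7.
Step 26. [r9c8∈{5}] r9c8's peers cover all but 5 ⇒ r9c8=5.
Step 27. [r6c1∈{4}] r6c1's peers cover all but 4, so r6c1=4.
Step 28. [r9c9∈{6}] only 6 remains possible at r9c9, so r9c9=6.
Step 29. [r2c6∈{1}] r2c6 has the single candidate 1. So r2c6=1.
Step 30. [r5c3∈{7}] r5c3's peers cover all but 7. So r5c3=7.
Step 31. [r4c5∈{6}] nothing but 6 survives at r4c5, so r4c5=6.
Step 32. [r7c3∈{8}] nothing but 8 survives at r7c3 ⇒ r7c3=8.
Step 33. [r4c2∈{2}] r4c2 has the single candidate 2. So r4c2=2.
Step 34. [r1c4∈{4}] r1c4's peers cover all but 4, so r1c4=4.
Step 35. [r6c9∈{3}] r6c9 has the single candidate 3, so r6c9=3.
Step 36. [r8c3∈{5}] r8c3's peers cover all but 5. So r8c3=5.
Step 37. [r7c7∈{1}] r7c7's peers cover all but 1. So r7c7=1.
Step 38. [r8c2∈{4}] nothing but 4 survives at r8c2, so r8c2=4.
Step 39. [r3c8∈{7}] only 7 remains possible at r3c8 ⇒ r3c8=7.
Step 40. [r2c9∈{2}] only 2 remains possible at r2c9 ⇒ r2c9=2.
Step 41. [r4c4∈{8}] r4c4 has the single candidate 8. So r4c4=8.
Step 42. [r8c5∈{1}] r8c5 is down to just 1 ⇒ r8c5=1.
Step 43. [r2c2∈{8}] only 8 remains possible at r2c2. So r2c2=8.

Answer: 3 6 2 4 7 5 9 1 8 / 7 8 4 6 9 1 5 3 2 / 9 5 1 3 8 2 6 7 4 / 5 2 9 8 6 3 7 4 1 / 8 3 7 1 4 9 2 6 5 / 4 1 6 2 5 7 8 9 3 / 6 9 8 5 3 4 1 2 7 / 2 4 5 7 1 6 3 8 9 / 1 7 3 9 2 8 4 5 6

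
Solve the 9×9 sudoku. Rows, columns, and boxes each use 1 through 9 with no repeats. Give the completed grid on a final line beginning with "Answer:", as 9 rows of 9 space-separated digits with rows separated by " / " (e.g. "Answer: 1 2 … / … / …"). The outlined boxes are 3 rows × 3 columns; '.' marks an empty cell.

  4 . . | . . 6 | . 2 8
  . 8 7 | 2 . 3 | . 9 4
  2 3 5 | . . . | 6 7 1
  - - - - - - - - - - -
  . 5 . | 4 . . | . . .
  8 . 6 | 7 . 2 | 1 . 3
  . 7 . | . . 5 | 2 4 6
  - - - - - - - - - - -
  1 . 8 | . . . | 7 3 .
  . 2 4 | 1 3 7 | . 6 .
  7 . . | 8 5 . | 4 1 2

Step 1. [r5c5∈{9}] r5c5 is down to just 9, so r5c5=9.
Step 2. [r9c6∈{9}] only 9 remains possible at r9c6. So r9c6=9.
Step 3. [r4c6∈{1,8}] r4c6 is the only open cell in col 6 admitting 1, so r4c6=1.
Step 4. [r1c2∈{1,9}] across col 2, 1 lands solely at r1c2, so r1c2=1.
Step 5. [r8c7∈{5,8,9}] across row 8, 8 lands solely at r8c7 ⇒ r8c7=8.
Step 6. [r1c3∈{9}] r1c3's peers cover all but 9, so r1c3=9.
Step 7. [r7c2∈{6,9}] across col 2, 9 lands solely at r7c2. So r7c2=9.
Step 8. [r9c3∈{3}] nothing but 3 survives at r9c3 ⇒ r9c3=3.
Step 9. [r4c1∈{3,9}] row 4 places 3 nowhere but r4c1 ⇒ r4c1=3.
Step 10. [r7c5∈{2,4,6}] across row 7, 2 lands solely at r7c5. So r7c5=2.
Step 11. [r3c6∈{4,8}] col 6 places 8 nowhere but r3c6. So r3c6=8.
Step 12. [r8c9∈{5,9}] across row 8, 9 lands solely at r8c9, so r8c9=9.
Step 13. [r1c4∈{5}] r1c4's peers cover all but 5 ⇒ r1c4=5.
Step 14. [r6c5∈{8}] r6c5 is down to just 8 ⇒ r6c5=8.
Step 15. [r6c1∈{9}] r6c1's peers cover all but 9 ⇒ r6c1=9.
Step 16. [r4c5∈{6}] nothing but 6 survives at r4c5. So r4c5=6.
Step 17. [r2c1∈{6}] r2c1's peers cover all but 6 ⇒ r2c1=6.
Step 18. [r4c3∈{2}] only 2 remains possible at r4c3, so r4c3=2.
Step 19. [r8c1∈{5}] r8c1's peers cover all but 5. So r8c1=5.
Step 20. [r6c4∈{3}] r6c4 is down to just 3 ⇒ r6c4=3.
Step 21. [r3c4∈{9}] r3c4 has the single candidate 9 ⇒ r3c4=9.
Step 22. [r1c5∈{7}] only 7 remains possible at r1c5. So r1c5=7.
Step 23. [r1c7∈{3}] r1c7's peers cover all but 3, so r1c7=3.
Step 24. [r3c5∈{4}] only 4 remains possible at r3c5, so r3c5=4.
Step 25. [r6c3∈{1}] nothing but 1 survives at r6c3. So r6c3=1.
Step 26. [r2c5∈{1}] r2c5 is down to just 1. So r2c5=1.
Step 27. [r9c2∈{6}] r9c2's peers cover all but 6 ⇒ r9c2=6.
Step 28. [r4c9∈{7}] only 7 remains possible at r4c9, so r4c9=7.
Step 29. [r4c8∈{8}] r4c8's peers cover all but 8. So r4c8=8.
Step 30. [r7c9∈{5}] r7c9's peers cover all but 5 ⇒ r7c9=5.
Step 31. [r5c8∈{5}] nothing but 5 survives at r5c8, so r5c8=5.
Step 32. [r7c4∈{6}] r7c4 has the single candidate 6 ⇒ r7c4=6.
Step 33. [r7c6∈{4}] r7c6 is down to just 4, so r7c6=4.
Step 34. [r2c7∈{5}] only 5 remains possible at r2c7 ⇒ r2c7=5.
Step 35. [r4c7∈{9}] r4c7 is down to just 9 ⇒ r4c7=9.
Step 36. [r5c2∈{4}] only 4 remains possible at r5c2 ⇒ r5c2=4.

Answer: 4 1 9 5 7 6 3 2 8 / 6 8 7 2 1 3 5 9 4 / 2 3 5 9 4 8 6 7 1 / 3 5 2 4 6 1 9 8 7 / 8 4 6 7 9 2 1 5 3 / 9 7 1 3 8 5 2 4 6 / 1 9 8 6 2 4 7 3 5 / 5 2 4 1 3 7 8 6 9 / 7 6 3 8 5 9 4 1 2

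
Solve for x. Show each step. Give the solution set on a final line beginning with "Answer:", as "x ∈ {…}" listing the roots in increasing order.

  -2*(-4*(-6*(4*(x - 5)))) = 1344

Step 1. [-2*(-4*(-6*(4*(x - 5)))) = 1344] LHS = -2·(…); ÷-2 both sides, so div: -4*(-6*(4*(x - 5))) = -672.
Step 2. [-4*(-6*(4*(x - 5))) = -672] -4 out front; divide by -4. So div: -6*(4*(x - 5)) = 168.
Step 3. [-6*(4*(x - 5)) = 168] -6 out front; divide by -6. So div: 4*(x - 5) = -28.
Step 4. [4*(x - 5) = -28] LHS = 4·(…); ÷4 both sides. So div: x - 5 = -7.
Step 5. [x - 5 = -7] -5 is outermost — add 5 both sides ⇒ sub: x = -2.

Answer: x ∈ {-2}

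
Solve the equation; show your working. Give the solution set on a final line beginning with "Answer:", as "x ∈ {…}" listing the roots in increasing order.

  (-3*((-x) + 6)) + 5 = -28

Step 1. [(-3*((-x) + 6)) + 5 = -28] +5 is outermost — subtract 5 both sides. So sub: -3*((-x) + 6) = -33.
Step 2. [-3*((-x) + 6) = -33] LHS = -3·(…); ÷-3 both sides, so div: (-x) + 6 = 11.
Step 3. [(-x) + 6 = 11] the outer +6 inverts by subtracting 6, so sub: -x = 5.
Step 4. [-x = 5] LHS negated; negate both sides ⇒ neg: x = -5.

Answer: x ∈ {-5}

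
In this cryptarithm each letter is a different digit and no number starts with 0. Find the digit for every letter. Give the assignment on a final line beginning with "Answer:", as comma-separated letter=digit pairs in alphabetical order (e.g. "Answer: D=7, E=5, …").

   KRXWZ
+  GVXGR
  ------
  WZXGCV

Step 1. [col 1: Z + R ≡ V (mod 10)] several values work for Z in column 1 (Z + R ≡ V (mod 10), carry-in 0); try Z=5, so Z=5.
Step 2. [col 1: Z + R ≡ V (mod 10)] column 1 (Z + R ≡ V (mod 10), carry-in 0) doesn't pin V yet; pick V=9 and continue. So V=9.
Step 3. [col 1: Z + R ≡ V (mod 10)] in column 1 we have Z+R≡V with carry-in 0; given Z=5, V=9 and digits 5,9 already taken and all letters distinct, that pins R to 4. So R=4.
Step 4. [col 2: W + G ≡ C (mod 10)] no forcing yet in column 2 (carry-in 0); G=6 is free and consistent — try it, so G=6.
Step 5. [col 2: W + G ≡ C (mod 10)] W=1 is one option consistent with column 2 (W + G ≡ C (mod 10), carry-in 0) — take it ⇒ W=1.
Step 6. [col 2: W + G ≡ C (mod 10)] from column 2 (W=1, G=6, carry-in 0, digits 1,4,5,6,9 already taken and all letters distinct): C must equal 7, so C=7.
Step 7. [col 3: X + X ≡ G (mod 10)] no forcing yet in column 3 (carry-in 0); X=3 is free and consistent — try it ⇒ X=3.
Step 8. [col 5: K + G ≡ Z (mod 10)] column 5: given G=6, Z=5, carry-in 1, and digits 1,3,4,5,6,7,9 already taken and all letters distinct, K+G≡Z (mod 10) forces K=8. So K=8.

Answer: C=7, G=6, K=8, R=4, V=9, W=1, X=3, Z=5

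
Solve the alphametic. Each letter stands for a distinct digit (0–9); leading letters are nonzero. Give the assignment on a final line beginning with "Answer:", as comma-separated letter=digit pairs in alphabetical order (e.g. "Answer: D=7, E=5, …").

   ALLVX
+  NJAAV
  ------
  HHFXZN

Step 1. [col 1: X + V ≡ N (mod 10)] no forcing yet in column 1 (carry-in 0); V=4 is free and consistent — try it. So V=4.
Step 2. [col 1: X + V ≡ N (mod 10)] X=2 is one option consistent with column 1 (X + V ≡ N (mod 10), carry-in 0) — take it ⇒ X=2.
Step 3. [H] the sum has 6 digits but both addends have 5; that extra leading digit H is the final carry, namely 1, so H=1.
Step 4. [col 1: X + V ≡ N (mod 10)] in column 1 we have X+V≡N with carry-in 0; given X=2, V=4 and digits 1,2,4 already taken and all letters distinct, that pins N to 6. So N=6.
Step 5. [col 2: V + A ≡ Z (mod 10)] no forcing yet in column 2 (carry-in 0); A=5 is free and consistent — try it. So A=5.
Step 6. [col 2: V + A ≡ Z (mod 10)] column 2: given V=4, A=5, carry-in 0, and digits 1,2,4,5,6 already taken and all letters distinct, V+A≡Z (mod 10) forces Z=9, so Z=9.
Step 7. [col 3: L + A ≡ X (mod 10)] column 3: given A=5, X=2, carry-in 0, and digits 1,2,4,5,6,9 already taken and all letters distinct, L+A≡X (mod 10) forces L=7, so L=7.
Step 8. [col 4: L + J ≡ F (mod 10)] column 4 reads L+J+carry(1)=F with L=7; with digits 1,2,4,5,6,7,9 already taken and all letters distinct, the only value for J is 0 ⇒ J=0.
Step 9. [col 4: L + J ≡ F (mod 10)] column 4 reads L+J+carry(1)=F with L=7, J=0; with digits 0,1,2,4,5,6,7,9 already taken and all letters distinct, the only value for F is 8, so F=8.

Answer: A=5, F=8, H=1, J=0, L=7, N=6, V=4, X=2, Z=9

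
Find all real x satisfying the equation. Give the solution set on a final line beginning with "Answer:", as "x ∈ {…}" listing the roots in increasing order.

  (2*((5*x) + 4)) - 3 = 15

Step 1. [(2*((5*x) + 4)) - 3 = 15] add 3: x sits inside (… - 3) ⇒ sub: 2*((5*x) + 4) = 18.
Step 2. [2*((5*x) + 4) = 18] divide by the outer 2. So div: (5*x) + 4 = 9.
Step 3. [(5*x) + 4 = 9] peel the +4: subtract 4 from each side ⇒ sub: 5*x = 5.
Step 4. [5*x = 5] divide by the outer 5. So div: x = 1.

Answer: x ∈ {1}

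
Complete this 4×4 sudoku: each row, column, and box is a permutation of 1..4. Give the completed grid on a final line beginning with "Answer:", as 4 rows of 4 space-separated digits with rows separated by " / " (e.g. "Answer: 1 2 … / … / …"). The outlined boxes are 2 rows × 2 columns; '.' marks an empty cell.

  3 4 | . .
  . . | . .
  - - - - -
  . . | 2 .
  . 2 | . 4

Step 1. [r2c2∈{1}] r2c2's peers cover all but 1 ⇒ r2c2=1.
Step 2. [r4c3∈{1,3}] r4c3 is the only open cell in row 4 admitting 3. So r4c3=3.
Step 3. [r1c4∈{1,2}] 2 has one home in row 1: r1c4, so r1c4=2.
Step 4. [r3c4∈{1}] nothing but 1 survives at r3c4. So r3c4=1.
Step 5. [r1c3∈{1}] r1c3's peers cover all but 1. So r1c3=1.
Step 6. [r4c1∈{1}] nothing but 1 survives at r4c1. So r4c1=1.
Step 7. [r2c4∈{3}] r2c4 has the single candidate 3, so r2c4=3.
Step 8. [r3c1∈{4}] r3c1 has the single candidate 4 ⇒ r3c1=4.
Step 9. [r3c2∈{3}] r3c2 is down to just 3 ⇒ r3c2=3.
Step 10. [r2c3∈{4}] r2c3 is down to just 4. So r2c3=4.
Step 11. [r2c1∈{2}] nothing but 2 survives at r2c1. So r2c1=2.

Answer: 3 4 1 2 / 2 1 4 3 / 4 3 2 1 / 1 2 3 4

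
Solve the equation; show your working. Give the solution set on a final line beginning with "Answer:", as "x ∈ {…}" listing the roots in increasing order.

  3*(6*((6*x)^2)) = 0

Step 1. [3*(6*((6*x)^2)) = 0] leading coefficient 3: divide by 3. So div: 6*((6*x)^2) = 0.
Step 2. [6*((6*x)^2) = 0] 6 out front; divide by 6, so div: (6*x)^2 = 0.
Step 3. [(6*x)^2 = 0] √ both sides: 0 ≥ 0 gives two branches. So sqrt: 6*x = 0.
Step 4. [6*x = 0] divide by the outer 6. So div: x = 0.

Answer: x ∈ {0}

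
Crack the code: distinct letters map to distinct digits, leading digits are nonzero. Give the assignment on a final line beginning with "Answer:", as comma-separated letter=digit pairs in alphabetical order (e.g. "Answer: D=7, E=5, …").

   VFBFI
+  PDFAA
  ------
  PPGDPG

Step 1. [col 1: I + A ≡ G (mod 10)] column 1 (I + A ≡ G (mod 10), carry-in 0) doesn't pin G yet; pick G=5 and continue, so G=5.
Step 2. [P] the sum has 6 digits but both addends have 5; that extra leading digit P is the final carry, namely 1 ⇒ P=1.
Step 3. [col 1: I + A ≡ G (mod 10)] no forcing yet in column 1 (carry-in 0); I=2 is free and consistent — try it ⇒ I=2.
Step 4. [col 1: I + A ≡ G (mod 10)] in column 1 we have I+A≡G with carry-in 0; given I=2, G=5 and digits 1,2,5 already taken and all letters distinct, that pins A to 3, so A=3.
Step 5. [col 2: F + A ≡ P (mod 10)] in column 2 we have F+A≡P with carry-in 0; given A=3, P=1 and digits 1,2,3,5 already taken and all letters distinct, that pins F to 8, so F=8.
Step 6. [col 3: B + F ≡ D (mod 10)] several values work for D in column 3 (B + F ≡ D (mod 10), carry-in 1); try D=6, so D=6.
Step 7. [col 3: B + F ≡ D (mod 10)] column 3: given F=8, D=6, carry-in 1, and digits 1,2,3,5,6,8 already taken and all letters distinct, B+F≡D (mod 10) forces B=7, so B=7.
Step 8. [col 5: V + P ≡ P (mod 10)] column 5: given P=1, carry-in 1, and digits 1,2,3,5,6,7,8 already taken and all letters distinct, V+P≡P (mod 10) forces V=9 ⇒ V=9.

Answer: A=3, B=7, D=6, F=8, G=5, I=2, P=1, V=9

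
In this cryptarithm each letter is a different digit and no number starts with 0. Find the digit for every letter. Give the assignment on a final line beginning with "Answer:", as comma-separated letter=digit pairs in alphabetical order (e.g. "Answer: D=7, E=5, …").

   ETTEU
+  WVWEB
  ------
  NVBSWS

Step 1. [col 1: U + B ≡ S (mod 10)] no forcing yet in column 1 (carry-in 0); S=5 is free and consistent — try it ⇒ S=5.
Step 2. [N] N is the leading digit of a 6-digit sum of two 5-digit numbers; the final carry is exactly 1, so N=1.
Step 3. [col 1: U + B ≡ S (mod 10)] no forcing yet in column 1 (carry-in 0); B=9 is free and consistent — try it ⇒ B=9.
Step 4. [col 1: U + B ≡ S (mod 10)] in column 1 we have U+B≡S with carry-in 0; given B=9, S=5 and digits 1,5,9 already taken and all letters distinct, that pins U to 6. So U=6.
Step 5. [col 2: E + E ≡ W (mod 10)] in column 2 we have E+E≡W with carry-in 1; given nothing yet and digits 1,5,6,9 already taken and all letters distinct, that pins W to 7 ⇒ W=7.
Step 6. [col 2: E + E ≡ W (mod 10)] no forcing yet in column 2 (carry-in 1); E=3 is free and consistent — try it, so E=3.
Step 7. [col 3: T + W ≡ S (mod 10)] column 3 reads T+W+carry(0)=S with W=7, S=5; with digits 1,3,5,6,7,9 already taken and all letters distinct, the only value for T is 8, so T=8.
Step 8. [col 4: T + V ≡ B (mod 10)] column 4: given T=8, B=9, carry-in 1, and digits 1,3,5,6,7,8,9 already taken and all letters distinct, T+V≡B (mod 10) forces V=0 ⇒ V=0.

Answer: B=9, E=3, N=1, S=5, T=8, U=6, V=0, W=7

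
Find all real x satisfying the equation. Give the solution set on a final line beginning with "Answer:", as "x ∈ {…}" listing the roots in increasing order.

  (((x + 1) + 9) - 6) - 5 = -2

Step 1. [(((x + 1) + 9) - 6) - 5 = -2] -5 is outermost — add 5 both sides ⇒ sub: ((x + 1) + 9) - 6 = 3.
Step 2. [((x + 1) + 9) - 6 = 3] add 6: x sits inside (… - 6). So sub: (x + 1) + 9 = 9.
Step 3. [(x + 1) + 9 = 9] +9 is outermost — subtract 9 both sides, so sub: x + 1 = 0.
Step 4. [x + 1 = 0] peel the +1: subtract 1 from each side, so sub: x = -1.

Answer: x ∈ {-1}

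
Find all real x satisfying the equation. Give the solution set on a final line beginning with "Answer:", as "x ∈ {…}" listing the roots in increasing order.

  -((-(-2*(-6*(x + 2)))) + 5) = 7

Step 1. [-((-(-2*(-6*(x + 2)))) + 5) = 7] leading − — multiply by −1 ⇒ neg: (-(-2*(-6*(x + 2)))) + 5 = -7.
Step 2. [(-(-2*(-6*(x + 2)))) + 5 = -7] peel the +5: subtract 5 from each side, so sub: -(-2*(-6*(x + 2))) = -12.
Step 3. [-(-2*(-6*(x + 2))) = -12] LHS negated; negate both sides, so neg: -2*(-6*(x + 2)) = 12.
Step 4. [-2*(-6*(x + 2)) = 12] leading coefficient -2: divide by -2, so div: -6*(x + 2) = -6.
Step 5. [-6*(x + 2) = -6] -6 out front; divide by -6, so div: x + 2 = 1.
Step 6. [x + 2 = 1] +2 is outermost — subtract 2 both sides ⇒ sub: x = -1.

Answer: x ∈ {-1}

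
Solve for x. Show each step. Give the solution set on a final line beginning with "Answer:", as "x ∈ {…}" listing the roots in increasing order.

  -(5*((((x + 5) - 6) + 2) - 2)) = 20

Step 1. [-(5*((((x + 5) - 6) + 2) - 2)) = 20] leading − — multiply by −1 ⇒ neg: 5*((((x + 5) - 6) + 2) - 2) = -20.
Step 2. [5*((((x + 5) - 6) + 2) - 2) = -20] divide by the outer 5, so div: (((x + 5) - 6) + 2) - 2 = -4.
Step 3. [(((x + 5) - 6) + 2) - 2 = -4] 2 comes off first (add 2), so sub: ((x + 5) - 6) + 2 = -2.
Step 4. [((x + 5) - 6) + 2 = -2] +2 is outermost — subtract 2 both sides, so sub: (x + 5) - 6 = -4.
Step 5. [(x + 5) - 6 = -4] peel the -6: add 6 from each side ⇒ sub: x + 5 = 2.
Step 6. [x + 5 = 2] subtract 5: x sits inside (… + 5) ⇒ sub: x = -3.

Answer: x ∈ {-3}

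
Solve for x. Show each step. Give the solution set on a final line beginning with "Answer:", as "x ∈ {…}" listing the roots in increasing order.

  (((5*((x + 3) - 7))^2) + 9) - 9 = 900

Step 1. [(((5*((x + 3) - 7))^2) + 9) - 9 = 900] the outer -9 inverts by adding 9. So sub: ((5*((x + 3) - 7))^2) + 9 = 909.
Step 2. [((5*((x + 3) - 7))^2) + 9 = 909] subtract 9: x sits inside (… + 9) ⇒ sub: (5*((x + 3) - 7))^2 = 900.
Step 3. [(5*((x + 3) - 7))^2 = 900] 900 ≥ 0, LHS is (·)² — take ±√, so sqrt: 5*((x + 3) - 7) = 30 or -30.
Step 4. [5*((x + 3) - 7) = 30 or -30] LHS = 5·(…); ÷5 both sides, so div: (x + 3) - 7 = 6 or -6.
Step 5. [(x + 3) - 7 = 6 or -6] add 7: x sits inside (… - 7). So sub: x + 3 = 13 or 1.
Step 6. [x + 3 = 13 or 1] +3 is outermost — subtract 3 both sides ⇒ sub: x = 10 or -2.

Answer: x ∈ {-2, 10}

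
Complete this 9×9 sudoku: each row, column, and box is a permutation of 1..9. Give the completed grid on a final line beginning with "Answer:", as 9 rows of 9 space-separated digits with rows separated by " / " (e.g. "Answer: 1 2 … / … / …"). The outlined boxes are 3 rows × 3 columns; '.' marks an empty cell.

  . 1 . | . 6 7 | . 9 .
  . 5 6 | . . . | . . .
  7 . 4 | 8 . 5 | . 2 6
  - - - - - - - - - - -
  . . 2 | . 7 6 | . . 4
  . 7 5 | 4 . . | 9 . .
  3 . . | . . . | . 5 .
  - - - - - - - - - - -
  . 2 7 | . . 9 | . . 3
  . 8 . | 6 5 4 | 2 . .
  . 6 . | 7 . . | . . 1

Step 1. [r1c7∈{3,4,5,8}] 4 has one home in row 1: r1c7. So r1c7=4.
Step 2. [r7c4∈{1}] r7c4 has the single candidate 1. So r7c4=1.
Step 3. [r7c5∈{8}] r7c5's peers cover all but 8, so r7c5=8.
Step 4. [r4c2∈{9}] r4c2's peers cover all but 9 ⇒ r4c2=9.
Step 5. [r2c1∈{2,8,9}] in box 1, 9 fits only at r2c1, so r2c1=9.
Step 6. [r6c7∈{1,6,7,8}] across row 6, 6 lands solely at r6c7 ⇒ r6c7=6.
Step 7. [r2c7∈{1,3,7,8}] across col 7, 7 lands solely at r2c7. So r2c7=7.
Step 8. [r8c3∈{1,3,9}] across row 8, 3 lands solely at r8c3, so r8c3=3.
Step 9. [r1c4∈{2,3}] row 1 places 3 nowhere but r1c4. So r1c4=3.
Step 10. [r6c3∈{1,8}] col 3 places 1 nowhere but r6c3, so r6c3=1.
Step 11. [r2c8∈{1,3,8}] r2c8 is the only open cell in row 2 admitting 3. So r2c8=3.
Step 12. [r4c1∈{8}] nothing but 8 survives at r4c1 ⇒ r4c1=8.
Step 13. [r6c9∈{2,7,8}] 7 has one home in row 6: r6c9. So r6c9=7.
Step 14. [r5c9∈{2,8}] 2 has one home in col 9: r5c9. So r5c9=2.
Step 15. [r5c8∈{1,8}] r5c8 is the only open cell in box 6 admitting 8 ⇒ r5c8=8.
Step 16. [r2c4∈{2}] r2c4's peers cover all but 2 ⇒ r2c4=2.
Step 17. [r2c6∈{1}] r2c6 is down to just 1, so r2c6=1.
Step 18. [r5c6∈{3}] only 3 remains possible at r5c6 ⇒ r5c6=3.
Step 19. [r9c6∈{2}] nothing but 2 survives at r9c6, so r9c6=2.
Step 20. [r7c7∈{5}] nothing but 5 survives at r7c7. So r7c7=5.
Step 21. [r7c1∈{4}] r7c1 is down to just 4 ⇒ r7c1=4.
Step 22. [r6c5∈{2,9}] 2 has one home in row 6: r6c5 ⇒ r6c5=2.
Step 23. [r2c9∈{8}] r2c9's peers cover all but 8 ⇒ r2c9=8.
Step 24. [r4c7∈{1,3}] row 4 places 3 nowhere but r4c7, so r4c7=3.
Step 25. [r4c4∈{5}] r4c4 has the single candidate 5. So r4c4=5.
Step 26. [r1c3∈{8}] r1c3's peers cover all but 8. So r1c3=8.
Step 27. [r4c8∈{1}] only 1 remains possible at r4c8. So r4c8=1.
Step 28. [r7c8∈{6}] only 6 remains possible at r7c8 ⇒ r7c8=6.
Step 29. [r3c2∈{3}] r3c2's peers cover all but 3, so r3c2=3.
Step 30. [r6c2∈{4}] only 4 remains possible at r6c2, so r6c2=4.
Step 31. [r8c1∈{1}] only 1 remains possible at r8c1. So r8c1=1.
Step 32. [r5c1∈{6}] nothing but 6 survives at r5c1. So r5c1=6.
Step 33. [r9c1∈{5}] r9c1 is down to just 5 ⇒ r9c1=5.
Step 34. [r6c4∈{9}] r6c4 is down to just 9, so r6c4=9.
Step 35. [r9c7∈{8}] r9c7's peers cover all but 8 ⇒ r9c7=8.
Step 36. [r1c9∈{5}] nothing but 5 survives at r1c9. So r1c9=5.
Step 37. [r8c9∈{9}] r8c9's peers cover all but 9. So r8c9=9.
Step 38. [r9c8∈{4}] nothing but 4 survives at r9c8, so r9c8=4.
Step 39. [r2c5∈{4}] r2c5 is down to just 4. So r2c5=4.
Step 40. [r5c5∈{1}] r5c5 is down to just 1 ⇒ r5c5=1.
Step 41. [r3c5∈{9}] r3c5 is down to just 9, so r3c5=9.
Step 42. [r6c6∈{8}] r6c6 is down to just 8, so r6c6=8.
Step 43. [r3c7∈{1}] r3c7's peers cover all but 1 ⇒ r3c7=1.
Step 44. [r9c3∈{9}] nothing but 9 survives at r9c3 ⇒ r9c3=9.
Step 45. [r8c8∈{7}] r8c8 is down to just 7 ⇒ r8c8=7.
Step 46. [r1c1∈{2}] r1c1 is down to just 2. So r1c1=2.
Step 47. [r9c5∈{3}] nothing but 3 survives at r9c5. So r9c5=3.

Answer: 2 1 8 3 6 7 4 9 5 / 9 5 6 2 4 1 7 3 8 / 7 3 4 8 9 5 1 2 6 / 8 9 2 5 7 6 3 1 4 / 6 7 5 4 1 3 9 8 2 / 3 4 1 9 2 8 6 5 7 / 4 2 7 1 8 9 5 6 3 / 1 8 3 6 5 4 2 7 9 / 5 6 9 7 3 2 8 4 1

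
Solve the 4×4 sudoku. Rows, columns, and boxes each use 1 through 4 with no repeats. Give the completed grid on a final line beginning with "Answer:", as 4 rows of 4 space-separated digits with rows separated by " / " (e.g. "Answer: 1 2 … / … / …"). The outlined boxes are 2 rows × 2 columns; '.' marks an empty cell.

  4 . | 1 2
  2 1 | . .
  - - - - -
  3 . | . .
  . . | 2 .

Step 1. [r3c3∈{4}] r3c3 has the single candidate 4, so r3c3=4.
Step 2. [r4c4∈{1,3}] across row 4, 3 lands solely at r4c4 ⇒ r4c4=3.
Step 3. [r3c4∈{1}] nothing but 1 survives at r3c4. So r3c4=1.
Step 4. [r1c2∈{3}] nothing but 3 survives at r1c2 ⇒ r1c2=3.
Step 5. [r4c2∈{4}] r4c2 has the single candidate 4 ⇒ r4c2=4.
Step 6. [r4c1∈{1}] r4c1 has the single candidate 1 ⇒ r4c1=1.
Step 7. [r2c3∈{3}] only 3 remains possible at r2c3, so r2c3=3.
Step 8. [r3c2∈{2}] nothing but 2 survives at r3c2, so r3c2=2.
Step 9. [r2c4∈{4}] only 4 remains possible at r2c4. So r2c4=4.

Answer: 4 3 1 2 / 2 1 3 4 / 3 2 4 1 / 1 4 2 3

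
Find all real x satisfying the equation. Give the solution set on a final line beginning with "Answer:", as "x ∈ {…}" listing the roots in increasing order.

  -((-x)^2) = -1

Step 1. [-((-x)^2) = -1] LHS negated; negate both sides. So neg: (-x)^2 = 1.
Step 2. [(-x)^2 = 1] LHS squared, RHS 1 ≥ 0: apply √ (±) ⇒ sqrt: -x = 1 or -1.
Step 3. [-x = 1 or -1] flip signs both sides. So neg: x = -1 or 1.

Answer: x ∈ {-1, 1}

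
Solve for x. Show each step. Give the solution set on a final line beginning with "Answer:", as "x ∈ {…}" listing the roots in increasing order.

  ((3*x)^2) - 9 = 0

Step 1. [((3*x)^2) - 9 = 0] 9 comes off first (add 9) ⇒ sub: (3*x)^2 = 9.
Step 2. [(3*x)^2 = 9] LHS squared, RHS 9 ≥ 0: apply √ (±). So sqrt: 3*x = 3 or -3.
Step 3. [3*x = 3 or -3] 3 out front; divide by 3 ⇒ div: x = 1 or -1.

Answer: x ∈ {-1, 1}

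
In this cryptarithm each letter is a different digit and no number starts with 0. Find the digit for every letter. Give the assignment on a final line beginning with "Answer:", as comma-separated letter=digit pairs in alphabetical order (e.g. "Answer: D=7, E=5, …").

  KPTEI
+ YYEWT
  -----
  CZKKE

Step 1. [col 1: I + T ≡ E (mod 10)] several values work for T in column 1 (I + T ≡ E (mod 10), carry-in 0); try T=2, so T=2.
Step 2. [col 1: I + T ≡ E (mod 10)] column 1 (I + T ≡ E (mod 10), carry-in 0) doesn't pin E yet; pick E=8 and continue ⇒ E=8.
Step 3. [col 1: I + T ≡ E (mod 10)] column 1: given T=2, E=8, carry-in 0, and digits 2,8 already taken and all letters distinct, I+T≡E (mod 10) forces I=6, so I=6.
Step 4. [col 2: E + W ≡ K (mod 10)] K=1 is one option consistent with column 2 (E + W ≡ K (mod 10), carry-in 0) — take it, so K=1.
Step 5. [col 2: E + W ≡ K (mod 10)] column 2 reads E+W+carry(0)=K with E=8, K=1; with digits 1,2,6,8 already taken and all letters distinct, the only value for W is 3 ⇒ W=3.
Step 6. [col 4: P + Y ≡ Z (mod 10)] no forcing yet in column 4 (carry-in 1); Z=0 is free and consistent — try it. So Z=0.
Step 7. [col 4: P + Y ≡ Z (mod 10)] column 4 (P + Y ≡ Z (mod 10), carry-in 1) doesn't pin Y yet; pick Y=5 and continue ⇒ Y=5.
Step 8. [col 4: P + Y ≡ Z (mod 10)] in column 4 we have P+Y≡Z with carry-in 1; given Y=5, Z=0 and digits 0,1,2,3,5,6,8 already taken and all letters distinct, that pins P to 4. So P=4.
Step 9. [col 5: K + Y ≡ C (mod 10)] in column 5 we have K+Y≡C with carry-in 1; given K=1, Y=5 and digits 0,1,2,3,4,5,6,8 already taken and all letters distinct, that pins C to 7, so C=7.

Answer: C=7, E=8, I=6, K=1, P=4, T=2, W=3, Y=5, Z=0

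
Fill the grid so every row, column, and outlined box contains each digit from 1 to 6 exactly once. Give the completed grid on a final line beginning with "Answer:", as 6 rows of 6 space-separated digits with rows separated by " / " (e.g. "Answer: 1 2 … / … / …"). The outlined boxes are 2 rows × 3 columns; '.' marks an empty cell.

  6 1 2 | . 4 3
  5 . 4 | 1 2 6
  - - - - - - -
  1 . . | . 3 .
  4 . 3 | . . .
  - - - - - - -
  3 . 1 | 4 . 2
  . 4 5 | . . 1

Step 1. [r4c6∈{5}] r4c6 is down to just 5 ⇒ r4c6=5.
Step 2. [r3c3∈{6}] r3c3's peers cover all but 6 ⇒ r3c3=6.
Step 3. [r6c5∈{6}] r6c5 is down to just 6 ⇒ r6c5=6.
Step 4. [r3c4∈{2}] nothing but 2 survives at r3c4, so r3c4=2.
Step 5. [r4c5∈{1}] r4c5 has the single candidate 1. So r4c5=1.
Step 6. [r2c2∈{3}] only 3 remains possible at r2c2, so r2c2=3.
Step 7. [r3c6∈{4}] nothing but 4 survives at r3c6 ⇒ r3c6=4.
Step 8. [r6c4∈{3}] r6c4 is down to just 3 ⇒ r6c4=3.
Step 9. [r3c2∈{5}] nothing but 5 survives at r3c2, so r3c2=5.
Step 10. [r4c4∈{6}] r4c4 has the single candidate 6 ⇒ r4c4=6.
Step 11. [r4c2∈{2}] nothing but 2 survives at r4c2 ⇒ r4c2=2.
Step 12. [r5c5∈{5}] nothing but 5 survives at r5c5, so r5c5=5.
Step 13. [r6c1∈{2}] nothing but 2 survives at r6c1 ⇒ r6c1=2.
Step 14. [r5c2∈{6}] nothing but 6 survives at r5c2. So r5c2=6.
Step 15. [r1c4∈{5}] r1c4 has the single candidate 5 ⇒ r1c4=5.

Answer: 6 1 2 5 4 3 / 5 3 4 1 2 6 / 1 5 6 2 3 4 / 4 2 3 6 1 5 / 3 6 1 4 5 2 / 2 4 5 3 6 1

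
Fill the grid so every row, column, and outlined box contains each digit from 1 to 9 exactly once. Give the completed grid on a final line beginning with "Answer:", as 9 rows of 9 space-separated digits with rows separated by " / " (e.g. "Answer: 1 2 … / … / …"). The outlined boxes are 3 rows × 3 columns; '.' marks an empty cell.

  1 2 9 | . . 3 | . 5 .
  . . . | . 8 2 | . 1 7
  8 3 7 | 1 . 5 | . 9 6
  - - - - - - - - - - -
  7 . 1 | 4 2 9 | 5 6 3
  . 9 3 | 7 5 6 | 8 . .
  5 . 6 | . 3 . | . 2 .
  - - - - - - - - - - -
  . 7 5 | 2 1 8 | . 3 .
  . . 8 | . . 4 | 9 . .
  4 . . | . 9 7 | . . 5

Step 1. [r1c7∈{4}] r1c7 is down to just 4 ⇒ r1c7=4.
Step 2. [r8c5∈{6}] r8c5 is down to just 6, so r8c5=6.
Step 3. [r5c9∈{1,4}] 1 has one home in row 5: r5c9, so r5c9=1.
Step 4. [r2c1∈{6}] r2c1 is down to just 6. So r2c1=6.
Step 5. [r9c7∈{1,2,6}] col 7 places 1 nowhere but r9c7. So r9c7=1.
Step 6. [r6c2∈{4,8}] across box 4, 4 lands solely at r6c2, so r6c2=4.
Step 7. [r8c1∈{2,3}] col 1 places 3 nowhere but r8c1. So r8c1=3.
Step 8. [r8c8∈{7}] r8c8 has the single candidate 7, so r8c8=7.
Step 9. [r7c9∈{4}] nothing but 4 survives at r7c9, so r7c9=4.
Step 10. [r2c2∈{5}] only 5 remains possible at r2c2 ⇒ r2c2=5.
Step 11. [r2c4∈{9}] r2c4's peers cover all but 9, so r2c4=9.
Step 12. [r6c4∈{8}] nothing but 8 survives at r6c4. So r6c4=8.
Step 13. [r9c3∈{2}] r9c3 has the single candidate 2. So r9c3=2.
Step 14. [r6c9∈{9}] r6c9's peers cover all but 9, so r6c9=9.
Step 15. [r8c2∈{1}] r8c2 has the single candidate 1. So r8c2=1.
Step 16. [r8c9∈{2}] r8c9 has the single candidate 2, so r8c9=2.
Step 17. [r5c1∈{2}] r5c1 has the single candidate 2 ⇒ r5c1=2.
Step 18. [r2c7∈{3}] r2c7's peers cover all but 3, so r2c7=3.
Step 19. [r3c7∈{2}] r3c7's peers cover all but 2. So r3c7=2.
Step 20. [r9c8∈{8}] r9c8 is down to just 8, so r9c8=8.
Step 21. [r7c7∈{6}] r7c7 has the single candidate 6. So r7c7=6.
Step 22. [r2c3∈{4}] r2c3 is down to just 4 ⇒ r2c3=4.
Step 23. [r5c8∈{4}] r5c8's peers cover all but 4, so r5c8=4.
Step 24. [r7c1∈{9}] only 9 remains possible at r7c1, so r7c1=9.
Step 25. [r1c4∈{6}] r1c4's peers cover all but 6 ⇒ r1c4=6.
Step 26. [r3c5∈{4}] r3c5 is down to just 4, so r3c5=4.
Step 27. [r6c6∈{1}] r6c6's peers cover all but 1. So r6c6=1.
Step 28. [r1c5∈{7}] only 7 remains possible at r1c5. So r1c5=7.
Step 29. [r4c2∈{8}] r4c2's peers cover all but 8 ⇒ r4c2=8.
Step 30. [r9c2∈{6}] only 6 remains possible at r9c2, so r9c2=6.
Step 31. [r6c7∈{7}] r6c7's peers cover all but 7. So r6c7=7.
Step 32. [r9c4∈{3}] r9c4 has the single candidate 3, so r9c4=3.
Step 33. [r1c9∈{8}] r1c9 has the single candidate 8. So r1c9=8.
Step 34. [r8c4∈{5}] only 5 remains possible at r8c4, so r8c4=5.

Answer: 1 2 9 6 7 3 4 5 8 / 6 5 4 9 8 2 3 1 7 / 8 3 7 1 4 5 2 9 6 / 7 8 1 4 2 9 5 6 3 / 2 9 3 7 5 6 8 4 1 / 5 4 6 8 3 1 7 2 9 / 9 7 5 2 1 8 6 3 4 / 3 1 8 5 6 4 9 7 2 / 4 6 2 3 9 7 1 8 5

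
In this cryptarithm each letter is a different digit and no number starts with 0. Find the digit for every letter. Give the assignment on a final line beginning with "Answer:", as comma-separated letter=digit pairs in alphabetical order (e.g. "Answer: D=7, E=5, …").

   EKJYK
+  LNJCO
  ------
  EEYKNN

Step 1. [col 1: K + O ≡ N (mod 10)] no forcing yet in column 1 (carry-in 0); O=7 is free and consistent — try it. So O=7.
Step 2. [col 1: K + O ≡ N (mod 10)] several values work for K in column 1 (K + O ≡ N (mod 10), carry-in 0); try K=6 ⇒ K=6.
Step 3. [E] E is the leading digit of a 6-digit sum of two 5-digit numbers; the final carry is exactly 1. So E=1.
Step 4. [col 1: K + O ≡ N (mod 10)] column 1: given K=6, O=7, carry-in 0, and digits 1,6,7 already taken and all letters distinct, K+O≡N (mod 10) forces N=3 ⇒ N=3.
Step 5. [col 2: Y + C ≡ N (mod 10)] C=2 is one option consistent with column 2 (Y + C ≡ N (mod 10), carry-in 1) — take it. So C=2.
Step 6. [col 2: Y + C ≡ N (mod 10)] column 2: given C=2, N=3, carry-in 1, and digits 1,2,3,6,7 already taken and all letters distinct, Y+C≡N (mod 10) forces Y=0 ⇒ Y=0.
Step 7. [col 3: J + J ≡ K (mod 10)] in column 3 we have J+J≡K with carry-in 0; given K=6 and digits 0,1,2,3,6,7 already taken and all letters distinct, that pins J to 8. So J=8.
Step 8. [col 5: E + L ≡ E (mod 10)] column 5 reads E+L+carry(1)=E with E=1; with digits 0,1,2,3,6,7,8 already taken and all letters distinct, the only value for L is 9, so L=9.

Answer: C=2, E=1, J=8, K=6, L=9, N=3, O=7, Y=0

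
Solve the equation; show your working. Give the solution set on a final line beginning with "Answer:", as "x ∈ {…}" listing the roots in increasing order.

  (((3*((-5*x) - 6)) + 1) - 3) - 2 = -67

Step 1. [(((3*((-5*x) - 6)) + 1) - 3) - 2 = -67] peel the -2: add 2 from each side, so sub: ((3*((-5*x) - 6)) + 1) - 3 = -65.
Step 2. [((3*((-5*x) - 6)) + 1) - 3 = -65] the outer -3 inverts by adding 3 ⇒ sub: (3*((-5*x) - 6)) + 1 = -62.
Step 3. [(3*((-5*x) - 6)) + 1 = -62] +1 is outermost — subtract 1 both sides ⇒ sub: 3*((-5*x) - 6) = -63.
Step 4. [3*((-5*x) - 6) = -63] 3·(inner) — divide through by 3 ⇒ div: (-5*x) - 6 = -21.
Step 5. [(-5*x) - 6 = -21] -6 is outermost — add 6 both sides ⇒ sub: -5*x = -15.
Step 6. [-5*x = -15] LHS = -5·(…); ÷-5 both sides ⇒ div: x = 3.

Answer: x ∈ {3}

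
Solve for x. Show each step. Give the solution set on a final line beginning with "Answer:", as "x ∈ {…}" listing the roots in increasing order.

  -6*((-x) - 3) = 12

Step 1. [-6*((-x) - 3) = 12] leading coefficient -6: divide by -6. So div: (-x) - 3 = -2.
Step 2. [(-x) - 3 = -2] add 3: x sits inside (… - 3) ⇒ sub: -x = 1.
Step 3. [-x = 1] flip signs both sides. So neg: x = -1.

Answer: x ∈ {-1}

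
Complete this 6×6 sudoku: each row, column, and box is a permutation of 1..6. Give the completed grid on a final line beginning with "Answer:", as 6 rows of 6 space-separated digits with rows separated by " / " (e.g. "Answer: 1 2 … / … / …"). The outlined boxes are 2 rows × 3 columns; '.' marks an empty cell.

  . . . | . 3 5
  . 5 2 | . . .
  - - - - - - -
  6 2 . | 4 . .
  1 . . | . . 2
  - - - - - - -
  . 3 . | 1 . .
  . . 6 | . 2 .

Step 1. [r1c1∈{4}] r1c1 is down to just 4 ⇒ r1c1=4.
Step 2. [r2c4∈{6}] r2c4 is down to just 6 ⇒ r2c4=6.
Step 3. [r6c1∈{5}] r6c1 has the single candidate 5, so r6c1=5.
Step 4. [r4c4∈{3,5}] r4c4 is the only open cell in col 4 admitting 5 ⇒ r4c4=5.
Step 5. [r5c3∈{4}] r5c3's peers cover all but 4 ⇒ r5c3=4.
Step 6. [r3c6∈{1,3}] 3 has one home in box 4: r3c6, so r3c6=3.
Step 7. [r2c5∈{1,4}] r2c5 is the only open cell in col 5 admitting 4 ⇒ r2c5=4.
Step 8. [r5c5∈{5,6}] r5c5 is the only open cell in row 5 admitting 5 ⇒ r5c5=5.
Step 9. [r1c3∈{1}] r1c3 is down to just 1. So r1c3=1.
Step 10. [r1c4∈{2}] nothing but 2 survives at r1c4, so r1c4=2.
Step 11. [r5c1∈{2}] nothing but 2 survives at r5c1 ⇒ r5c1=2.
Step 12. [r6c6∈{4}] nothing but 4 survives at r6c6. So r6c6=4.
Step 13. [r2c1∈{3}] r2c1 has the single candidate 3 ⇒ r2c1=3.
Step 14. [r3c5∈{1}] r3c5's peers cover all but 1 ⇒ r3c5=1.
Step 15. [r2c6∈{1}] nothing but 1 survives at r2c6 ⇒ r2c6=1.
Step 16. [r5c6∈{6}] nothing but 6 survives at r5c6. So r5c6=6.
Step 17. [r6c2∈{1}] r6c2 has the single candidate 1 ⇒ r6c2=1.
Step 18. [r4c5∈{6}] r4c5 is down to just 6, so r4c5=6.
Step 19. [r1c2∈{6}] r1c2 is down to just 6 ⇒ r1c2=6.
Step 20. [r3c3∈{5}] r3c3's peers cover all but 5. So r3c3=5.
Step 21. [r4c3∈{3}] r4c3's peers cover all but 3, so r4c3=3.
Step 22. [r6c4∈{3}] r6c4 is down to just 3 ⇒ r6c4=3.
Step 23. [r4c2∈{4}] only 4 remains possible at r4c2, so r4c2=4.

Answer: 4 6 1 2 3 5 / 3 5 2 6 4 1 / 6 2 5 4 1 3 / 1 4 3 5 6 2 / 2 3 4 1 5 6 / 5 1 6 3 2 4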